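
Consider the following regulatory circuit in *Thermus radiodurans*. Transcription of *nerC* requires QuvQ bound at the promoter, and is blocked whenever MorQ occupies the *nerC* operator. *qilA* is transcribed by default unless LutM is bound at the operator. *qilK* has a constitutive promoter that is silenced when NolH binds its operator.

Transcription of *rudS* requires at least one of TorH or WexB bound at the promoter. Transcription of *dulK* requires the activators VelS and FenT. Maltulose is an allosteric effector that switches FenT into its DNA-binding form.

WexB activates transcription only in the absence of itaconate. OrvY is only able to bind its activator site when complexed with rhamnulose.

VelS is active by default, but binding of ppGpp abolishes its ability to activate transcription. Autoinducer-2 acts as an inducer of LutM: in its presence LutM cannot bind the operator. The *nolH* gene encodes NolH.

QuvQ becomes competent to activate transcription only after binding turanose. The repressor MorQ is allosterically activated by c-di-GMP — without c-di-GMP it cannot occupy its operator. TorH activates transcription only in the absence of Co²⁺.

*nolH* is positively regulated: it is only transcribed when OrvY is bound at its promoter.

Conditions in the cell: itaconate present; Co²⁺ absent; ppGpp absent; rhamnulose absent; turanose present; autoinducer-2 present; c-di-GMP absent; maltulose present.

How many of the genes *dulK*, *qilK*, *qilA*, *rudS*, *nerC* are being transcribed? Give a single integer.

ppGpp is absent, so VelS is active.
Maltulose is present, so FenT is active.
No repressor is bound and VelS and FenT are active, so *dulK* is transcribed.
→ *dulK* is ON.
Rhamnulose is absent, so OrvY is inactive.
Required activator OrvY is absent, so *nolH* is not transcribed.
So NolH is not produced.
With no repressor bound, *qilK* is transcribed.
→ *qilK* is ON.
Autoinducer-2 is present, so LutM is inactive.
With no repressor bound, *qilA* is transcribed.
→ *qilA* is ON.
Co²⁺ is absent, so TorH is active.
Itaconate is present, so WexB is inactive.
Activator TorH is present, so *rudS* is transcribed.
→ *rudS* is ON.
c-di-GMP is absent, so MorQ is inactive.
Turanose is present, so QuvQ is active.
No repressor is bound and QuvQ is active, so *nerC* is transcribed.
→ *nerC* is ON.
5 of the 5 genes are transcribed.

5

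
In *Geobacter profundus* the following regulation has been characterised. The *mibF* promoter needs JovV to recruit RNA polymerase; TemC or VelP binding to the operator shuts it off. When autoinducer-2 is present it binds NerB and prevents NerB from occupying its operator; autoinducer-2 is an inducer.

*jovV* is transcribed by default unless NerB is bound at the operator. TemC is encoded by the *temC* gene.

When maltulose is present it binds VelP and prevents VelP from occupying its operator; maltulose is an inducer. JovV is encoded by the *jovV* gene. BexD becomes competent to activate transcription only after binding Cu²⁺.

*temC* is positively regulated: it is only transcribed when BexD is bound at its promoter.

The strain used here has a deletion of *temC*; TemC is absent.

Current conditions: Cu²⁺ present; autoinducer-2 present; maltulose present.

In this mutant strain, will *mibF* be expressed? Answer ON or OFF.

Autoinducer-2 is present, so NerB is inactive.
With no repressor bound, *jovV* is transcribed.
So JovV is produced and active.
TemC is non-functional in this strain, so it has no effect.
Maltulose is present, so VelP is inactive.
No repressor is bound and JovV is active, so *mibF* is transcribed.

ON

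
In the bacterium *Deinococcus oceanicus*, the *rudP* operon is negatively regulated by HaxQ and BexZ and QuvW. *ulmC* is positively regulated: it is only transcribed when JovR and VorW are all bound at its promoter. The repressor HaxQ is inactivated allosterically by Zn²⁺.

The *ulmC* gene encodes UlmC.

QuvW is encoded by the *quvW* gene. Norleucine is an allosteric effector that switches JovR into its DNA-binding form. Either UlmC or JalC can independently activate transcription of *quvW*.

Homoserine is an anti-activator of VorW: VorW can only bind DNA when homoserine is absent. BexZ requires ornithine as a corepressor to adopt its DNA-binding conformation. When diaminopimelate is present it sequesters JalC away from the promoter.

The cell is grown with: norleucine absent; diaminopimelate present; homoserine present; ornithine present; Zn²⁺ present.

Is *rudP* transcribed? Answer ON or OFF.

Zn²⁺ is present, so HaxQ is inactive.
Ornithine is present, so BexZ is active.
Norleucine is absent, so JovR is inactive.
Homoserine is present, so VorW is inactive.
Required activator JovR is absent, so *ulmC* is not transcribed.
So UlmC is not produced.
Diaminopimelate is present, so JalC is inactive.
No activator is available at the *quvW* promoter, so *quvW* is not transcribed.
So QuvW is not produced.
With repressor BexZ bound, *rudP* is not transcribed.

OFF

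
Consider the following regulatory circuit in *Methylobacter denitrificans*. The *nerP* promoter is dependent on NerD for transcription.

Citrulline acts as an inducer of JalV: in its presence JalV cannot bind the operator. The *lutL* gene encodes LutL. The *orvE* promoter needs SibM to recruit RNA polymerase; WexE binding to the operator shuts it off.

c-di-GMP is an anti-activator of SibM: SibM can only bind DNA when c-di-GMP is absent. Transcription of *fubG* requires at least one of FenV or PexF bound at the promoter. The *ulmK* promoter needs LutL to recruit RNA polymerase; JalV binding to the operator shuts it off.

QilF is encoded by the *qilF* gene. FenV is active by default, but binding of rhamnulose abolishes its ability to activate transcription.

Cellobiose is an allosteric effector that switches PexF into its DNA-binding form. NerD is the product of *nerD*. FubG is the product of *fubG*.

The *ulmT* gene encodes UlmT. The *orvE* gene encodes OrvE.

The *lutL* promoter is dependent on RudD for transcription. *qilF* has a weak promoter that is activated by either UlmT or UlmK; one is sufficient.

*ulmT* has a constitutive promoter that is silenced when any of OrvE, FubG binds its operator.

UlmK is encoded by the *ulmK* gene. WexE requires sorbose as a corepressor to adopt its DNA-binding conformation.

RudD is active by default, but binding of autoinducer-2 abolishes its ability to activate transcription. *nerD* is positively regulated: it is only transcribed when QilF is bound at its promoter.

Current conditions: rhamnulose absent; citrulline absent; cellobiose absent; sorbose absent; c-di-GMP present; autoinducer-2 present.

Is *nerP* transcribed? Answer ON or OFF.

c-di-GMP is present, so SibM is inactive.
Sorbose is absent, so WexE is inactive.
Required activator SibM is absent, so *orvE* is not transcribed.
So OrvE is not produced.
Rhamnulose is absent, so FenV is active.
Cellobiose is absent, so PexF is inactive.
Activator FenV is present, so *fubG* is transcribed.
So FubG is produced and active.
With repressor FubG bound, *ulmT* is not transcribed.
So UlmT is not produced.
Autoinducer-2 is present, so RudD is inactive.
Required activator RudD is absent, so *lutL* is not transcribed.
So LutL is not produced.
Citrulline is absent, so JalV is active.
With repressor JalV bound, *ulmK* is not transcribed.
So UlmK is not produced.
No activator is available at the *qilF* promoter, so *qilF* is not transcribed.
So QilF is not produced.
Required activator QilF is absent, so *nerD* is not transcribed.
So NerD is not produced.
Required activator NerD is absent, so *nerP* is not transcribed.

OFF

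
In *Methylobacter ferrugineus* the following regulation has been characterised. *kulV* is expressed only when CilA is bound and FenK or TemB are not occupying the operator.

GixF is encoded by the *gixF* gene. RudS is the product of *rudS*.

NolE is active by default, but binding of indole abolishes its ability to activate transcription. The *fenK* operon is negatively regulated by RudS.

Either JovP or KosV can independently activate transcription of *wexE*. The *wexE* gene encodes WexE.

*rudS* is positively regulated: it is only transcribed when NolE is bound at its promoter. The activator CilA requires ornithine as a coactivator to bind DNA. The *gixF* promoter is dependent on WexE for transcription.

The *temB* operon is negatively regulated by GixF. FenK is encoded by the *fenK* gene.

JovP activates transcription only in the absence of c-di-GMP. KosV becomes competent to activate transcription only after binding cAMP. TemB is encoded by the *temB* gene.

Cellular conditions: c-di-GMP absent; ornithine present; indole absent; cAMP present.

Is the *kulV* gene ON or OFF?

Indole is absent, so NolE is active.
No repressor is bound and NolE is active, so *rudS* is transcribed.
So RudS is produced and active.
With repressor RudS bound, *fenK* is not transcribed.
So FenK is not produced.
c-di-GMP is absent, so JovP is active.
cAMP is present, so KosV is active.
Activator JovP is present, so *wexE* is transcribed.
So WexE is produced and active.
No repressor is bound and WexE is active, so *gixF* is transcribed.
So GixF is produced and active.
With repressor GixF bound, *temB* is not transcribed.
So TemB is not produced.
Ornithine is present, so CilA is active.
No repressor is bound and CilA is active, so *kulV* is transcribed.

ON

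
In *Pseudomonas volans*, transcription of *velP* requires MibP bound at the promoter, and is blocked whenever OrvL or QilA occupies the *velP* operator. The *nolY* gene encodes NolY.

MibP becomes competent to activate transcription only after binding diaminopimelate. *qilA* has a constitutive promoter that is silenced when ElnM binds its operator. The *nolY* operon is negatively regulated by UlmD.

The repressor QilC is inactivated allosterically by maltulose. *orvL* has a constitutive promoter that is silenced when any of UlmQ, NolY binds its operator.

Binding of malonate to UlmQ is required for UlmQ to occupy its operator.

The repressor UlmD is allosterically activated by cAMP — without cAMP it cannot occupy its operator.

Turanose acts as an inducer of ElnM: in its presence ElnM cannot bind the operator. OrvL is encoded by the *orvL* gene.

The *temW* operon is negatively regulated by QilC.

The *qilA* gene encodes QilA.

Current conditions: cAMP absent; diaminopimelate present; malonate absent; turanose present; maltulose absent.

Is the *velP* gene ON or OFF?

OFF

Diaminopimelate is present, so MibP is active.
Malonate is absent, so UlmQ is inactive.
cAMP is absent, so UlmD is inactive.
With no repressor bound, *nolY* is transcribed.
So NolY is produced and active.
With repressor NolY bound, *orvL* is not transcribed.
So OrvL is not produced.
Turanose is present, so ElnM is inactive.
With no repressor bound, *qilA* is transcribed.
So QilA is produced and active.
With repressor QilA bound, *velP* is not transcribed.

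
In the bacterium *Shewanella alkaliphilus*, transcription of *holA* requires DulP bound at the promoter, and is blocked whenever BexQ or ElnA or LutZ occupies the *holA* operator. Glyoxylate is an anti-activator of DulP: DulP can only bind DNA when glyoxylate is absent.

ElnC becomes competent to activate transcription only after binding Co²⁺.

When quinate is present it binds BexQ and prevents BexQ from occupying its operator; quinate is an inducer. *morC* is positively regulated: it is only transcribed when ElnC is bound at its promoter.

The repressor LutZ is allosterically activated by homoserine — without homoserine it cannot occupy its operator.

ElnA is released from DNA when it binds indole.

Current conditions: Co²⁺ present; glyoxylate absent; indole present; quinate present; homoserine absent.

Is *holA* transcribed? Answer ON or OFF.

ON

Quinate is present, so BexQ is inactive.
Indole is present, so ElnA is inactive.
Glyoxylate is absent, so DulP is active.
Homoserine is absent, so LutZ is inactive.
No repressor is bound and DulP is active, so *holA* is transcribed.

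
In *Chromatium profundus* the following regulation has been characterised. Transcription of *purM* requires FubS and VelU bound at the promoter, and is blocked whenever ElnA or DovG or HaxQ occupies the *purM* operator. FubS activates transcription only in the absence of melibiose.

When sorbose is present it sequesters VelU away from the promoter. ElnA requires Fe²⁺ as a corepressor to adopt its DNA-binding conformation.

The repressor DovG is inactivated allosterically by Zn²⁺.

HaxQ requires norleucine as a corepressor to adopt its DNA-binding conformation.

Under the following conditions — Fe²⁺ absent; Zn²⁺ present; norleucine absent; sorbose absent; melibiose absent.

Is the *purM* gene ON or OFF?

ON

Melibiose is absent, so FubS is active.
Fe²⁺ is absent, so ElnA is inactive.
Zn²⁺ is present, so DovG is inactive.
Norleucine is absent, so HaxQ is inactive.
Sorbose is absent, so VelU is active.
No repressor is bound and FubS and VelU are active, so *purM* is transcribed.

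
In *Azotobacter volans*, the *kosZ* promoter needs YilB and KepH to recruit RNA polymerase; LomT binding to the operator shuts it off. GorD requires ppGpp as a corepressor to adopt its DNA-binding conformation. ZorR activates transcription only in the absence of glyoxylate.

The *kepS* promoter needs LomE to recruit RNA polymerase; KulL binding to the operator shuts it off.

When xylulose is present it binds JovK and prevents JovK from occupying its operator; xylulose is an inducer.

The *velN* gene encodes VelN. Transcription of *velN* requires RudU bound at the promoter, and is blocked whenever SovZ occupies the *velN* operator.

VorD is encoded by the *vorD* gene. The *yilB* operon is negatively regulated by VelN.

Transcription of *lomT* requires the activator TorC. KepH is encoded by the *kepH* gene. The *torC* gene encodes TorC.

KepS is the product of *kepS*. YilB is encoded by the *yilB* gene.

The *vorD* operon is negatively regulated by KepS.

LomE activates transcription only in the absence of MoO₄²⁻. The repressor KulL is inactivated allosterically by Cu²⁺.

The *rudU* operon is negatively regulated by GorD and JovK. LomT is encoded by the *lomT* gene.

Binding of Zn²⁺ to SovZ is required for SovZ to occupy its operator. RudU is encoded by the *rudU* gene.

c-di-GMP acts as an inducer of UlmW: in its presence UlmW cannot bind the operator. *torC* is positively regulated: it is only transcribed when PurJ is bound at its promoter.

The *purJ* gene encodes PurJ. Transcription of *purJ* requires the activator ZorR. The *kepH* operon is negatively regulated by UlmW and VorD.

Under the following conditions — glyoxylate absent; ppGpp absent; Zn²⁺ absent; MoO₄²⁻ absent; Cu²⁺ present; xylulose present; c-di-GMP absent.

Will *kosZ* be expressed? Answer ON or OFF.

OFF

ppGpp is absent, so GorD is inactive.
Xylulose is present, so JovK is inactive.
With no repressor bound, *rudU* is transcribed.
So RudU is produced and active.
Zn²⁺ is absent, so SovZ is inactive.
No repressor is bound and RudU is active, so *velN* is transcribed.
So VelN is produced and active.
With repressor VelN bound, *yilB* is not transcribed.
So YilB is not produced.
Glyoxylate is absent, so ZorR is active.
No repressor is bound and ZorR is active, so *purJ* is transcribed.
So PurJ is produced and active.
No repressor is bound and PurJ is active, so *torC* is transcribed.
So TorC is produced and active.
No repressor is bound and TorC is active, so *lomT* is transcribed.
So LomT is produced and active.
c-di-GMP is absent, so UlmW is active.
MoO₄²⁻ is absent, so LomE is active.
Cu²⁺ is present, so KulL is inactive.
No repressor is bound and LomE is active, so *kepS* is transcribed.
So KepS is produced and active.
With repressor KepS bound, *vorD* is not transcribed.
So VorD is not produced.
With repressor UlmW bound, *kepH* is not transcribed.
So KepH is not produced.
With repressor LomT bound, *kosZ* is not transcribed.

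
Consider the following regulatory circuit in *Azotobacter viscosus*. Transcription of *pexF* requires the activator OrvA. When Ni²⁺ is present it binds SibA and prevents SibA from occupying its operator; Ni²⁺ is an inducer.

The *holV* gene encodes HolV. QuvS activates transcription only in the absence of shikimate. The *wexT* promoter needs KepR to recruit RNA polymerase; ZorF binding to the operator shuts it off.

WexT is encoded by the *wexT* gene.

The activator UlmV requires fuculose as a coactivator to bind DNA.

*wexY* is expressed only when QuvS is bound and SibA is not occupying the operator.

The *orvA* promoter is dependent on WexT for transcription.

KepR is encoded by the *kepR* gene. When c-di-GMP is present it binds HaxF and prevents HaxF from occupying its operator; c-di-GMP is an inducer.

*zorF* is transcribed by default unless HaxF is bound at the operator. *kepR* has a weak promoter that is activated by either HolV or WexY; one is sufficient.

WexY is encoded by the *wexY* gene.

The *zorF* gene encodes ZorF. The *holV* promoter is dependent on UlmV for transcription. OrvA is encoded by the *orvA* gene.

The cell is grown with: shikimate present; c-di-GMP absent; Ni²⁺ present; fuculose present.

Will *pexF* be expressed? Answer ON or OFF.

Fuculose is present, so UlmV is active.
No repressor is bound and UlmV is active, so *holV* is transcribed.
So HolV is produced and active.
Shikimate is present, so QuvS is inactive.
Ni²⁺ is present, so SibA is inactive.
Required activator QuvS is absent, so *wexY* is not transcribed.
So WexY is not produced.
Activator HolV is present, so *kepR* is transcribed.
So KepR is produced and active.
c-di-GMP is absent, so HaxF is active.
With repressor HaxF bound, *zorF* is not transcribed.
So ZorF is not produced.
No repressor is bound and KepR is active, so *wexT* is transcribed.
So WexT is produced and active.
No repressor is bound and WexT is active, so *orvA* is transcribed.
So OrvA is produced and active.
No repressor is bound and OrvA is active, so *pexF* is transcribed.

ON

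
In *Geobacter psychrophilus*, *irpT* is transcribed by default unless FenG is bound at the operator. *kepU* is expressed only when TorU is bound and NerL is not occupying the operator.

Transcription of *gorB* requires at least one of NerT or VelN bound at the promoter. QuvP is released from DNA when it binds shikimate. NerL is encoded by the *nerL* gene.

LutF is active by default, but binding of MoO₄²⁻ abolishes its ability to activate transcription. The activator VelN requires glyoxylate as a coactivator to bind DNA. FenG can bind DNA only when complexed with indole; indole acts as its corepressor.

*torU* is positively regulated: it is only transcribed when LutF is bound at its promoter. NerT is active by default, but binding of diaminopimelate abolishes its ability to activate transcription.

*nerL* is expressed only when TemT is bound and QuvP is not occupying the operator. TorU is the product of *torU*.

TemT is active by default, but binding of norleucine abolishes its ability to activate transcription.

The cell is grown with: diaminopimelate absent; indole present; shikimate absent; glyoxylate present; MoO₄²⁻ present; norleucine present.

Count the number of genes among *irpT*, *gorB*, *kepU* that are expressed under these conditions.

1

Indole is present, so FenG is active.
With repressor FenG bound, *irpT* is not transcribed.
→ *irpT* is OFF.
Diaminopimelate is absent, so NerT is active.
Glyoxylate is present, so VelN is active.
Activator NerT is present, so *gorB* is transcribed.
→ *gorB* is ON.
Norleucine is present, so TemT is inactive.
Shikimate is absent, so QuvP is active.
With repressor QuvP bound, *nerL* is not transcribed.
So NerL is not produced.
MoO₄²⁻ is present, so LutF is inactive.
Required activator LutF is absent, so *torU* is not transcribed.
So TorU is not produced.
Required activator TorU is absent, so *kepU* is not transcribed.
→ *kepU* is OFF.
1 of the 3 genes is transcribed.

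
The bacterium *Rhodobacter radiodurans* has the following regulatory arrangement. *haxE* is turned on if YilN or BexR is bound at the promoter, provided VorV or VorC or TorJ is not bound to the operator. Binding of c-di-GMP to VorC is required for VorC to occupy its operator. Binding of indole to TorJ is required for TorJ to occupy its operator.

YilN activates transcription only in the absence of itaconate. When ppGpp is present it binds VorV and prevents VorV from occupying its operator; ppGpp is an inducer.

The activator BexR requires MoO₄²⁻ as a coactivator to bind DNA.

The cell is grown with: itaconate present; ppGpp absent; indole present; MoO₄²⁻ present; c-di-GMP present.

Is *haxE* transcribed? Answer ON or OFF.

OFF

ppGpp is absent, so VorV is active.
Itaconate is present, so YilN is inactive.
MoO₄²⁻ is present, so BexR is active.
c-di-GMP is present, so VorC is active.
Indole is present, so TorJ is active.
With repressor VorV bound, *haxE* is not transcribed.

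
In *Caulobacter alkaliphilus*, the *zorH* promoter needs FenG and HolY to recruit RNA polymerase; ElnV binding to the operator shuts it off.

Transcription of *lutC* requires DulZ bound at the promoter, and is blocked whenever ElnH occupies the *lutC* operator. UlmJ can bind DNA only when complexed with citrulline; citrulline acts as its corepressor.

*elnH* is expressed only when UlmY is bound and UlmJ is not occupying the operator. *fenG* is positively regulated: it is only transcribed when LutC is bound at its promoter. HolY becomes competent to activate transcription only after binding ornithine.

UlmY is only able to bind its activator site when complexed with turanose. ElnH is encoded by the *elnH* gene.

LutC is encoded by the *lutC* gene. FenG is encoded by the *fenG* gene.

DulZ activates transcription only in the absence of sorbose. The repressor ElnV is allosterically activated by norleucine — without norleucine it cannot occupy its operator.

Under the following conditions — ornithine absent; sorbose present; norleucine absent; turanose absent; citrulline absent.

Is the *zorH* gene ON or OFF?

Norleucine is absent, so ElnV is inactive.
Sorbose is present, so DulZ is inactive.
Turanose is absent, so UlmY is inactive.
Citrulline is absent, so UlmJ is inactive.
Required activator UlmY is absent, so *elnH* is not transcribed.
So ElnH is not produced.
Required activator DulZ is absent, so *lutC* is not transcribed.
So LutC is not produced.
Required activator LutC is absent, so *fenG* is not transcribed.
So FenG is not produced.
Ornithine is absent, so HolY is inactive.
Required activator FenG is absent, so *zorH* is not transcribed.

OFF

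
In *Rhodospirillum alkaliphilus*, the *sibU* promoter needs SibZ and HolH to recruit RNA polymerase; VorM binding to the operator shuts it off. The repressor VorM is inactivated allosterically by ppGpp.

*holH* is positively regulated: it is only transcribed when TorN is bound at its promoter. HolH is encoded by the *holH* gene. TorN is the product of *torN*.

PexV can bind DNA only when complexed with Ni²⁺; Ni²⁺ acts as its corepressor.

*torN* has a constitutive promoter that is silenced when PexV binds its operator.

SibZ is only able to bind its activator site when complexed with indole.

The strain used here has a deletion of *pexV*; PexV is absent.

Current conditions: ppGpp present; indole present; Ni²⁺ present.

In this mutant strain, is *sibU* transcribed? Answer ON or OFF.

ppGpp is present, so VorM is inactive.
Indole is present, so SibZ is active.
PexV is non-functional in this strain, so it has no effect.
With no repressor bound, *torN* is transcribed.
So TorN is produced and active.
No repressor is bound and TorN is active, so *holH* is transcribed.
So HolH is produced and active.
No repressor is bound and SibZ and HolH are active, so *sibU* is transcribed.

ON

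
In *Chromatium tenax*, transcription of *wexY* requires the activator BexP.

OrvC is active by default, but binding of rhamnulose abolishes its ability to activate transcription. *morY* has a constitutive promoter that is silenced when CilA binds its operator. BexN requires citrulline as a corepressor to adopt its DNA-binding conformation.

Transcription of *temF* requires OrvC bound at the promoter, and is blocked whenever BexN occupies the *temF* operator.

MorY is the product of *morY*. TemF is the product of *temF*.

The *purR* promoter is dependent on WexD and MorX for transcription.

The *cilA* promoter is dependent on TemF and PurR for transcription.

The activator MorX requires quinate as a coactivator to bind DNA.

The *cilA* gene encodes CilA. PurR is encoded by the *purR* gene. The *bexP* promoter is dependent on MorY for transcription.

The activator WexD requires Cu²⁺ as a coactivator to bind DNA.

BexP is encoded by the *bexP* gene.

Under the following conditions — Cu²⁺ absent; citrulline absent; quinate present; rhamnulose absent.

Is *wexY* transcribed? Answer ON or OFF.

Rhamnulose is absent, so OrvC is active.
Citrulline is absent, so BexN is inactive.
No repressor is bound and OrvC is active, so *temF* is transcribed.
So TemF is produced and active.
Cu²⁺ is absent, so WexD is inactive.
Quinate is present, so MorX is active.
Required activator WexD is absent, so *purR* is not transcribed.
So PurR is not produced.
Required activator PurR is absent, so *cilA* is not transcribed.
So CilA is not produced.
With no repressor bound, *morY* is transcribed.
So MorY is produced and active.
No repressor is bound and MorY is active, so *bexP* is transcribed.
So BexP is produced and active.
No repressor is bound and BexP is active, so *wexY* is transcribed.

ON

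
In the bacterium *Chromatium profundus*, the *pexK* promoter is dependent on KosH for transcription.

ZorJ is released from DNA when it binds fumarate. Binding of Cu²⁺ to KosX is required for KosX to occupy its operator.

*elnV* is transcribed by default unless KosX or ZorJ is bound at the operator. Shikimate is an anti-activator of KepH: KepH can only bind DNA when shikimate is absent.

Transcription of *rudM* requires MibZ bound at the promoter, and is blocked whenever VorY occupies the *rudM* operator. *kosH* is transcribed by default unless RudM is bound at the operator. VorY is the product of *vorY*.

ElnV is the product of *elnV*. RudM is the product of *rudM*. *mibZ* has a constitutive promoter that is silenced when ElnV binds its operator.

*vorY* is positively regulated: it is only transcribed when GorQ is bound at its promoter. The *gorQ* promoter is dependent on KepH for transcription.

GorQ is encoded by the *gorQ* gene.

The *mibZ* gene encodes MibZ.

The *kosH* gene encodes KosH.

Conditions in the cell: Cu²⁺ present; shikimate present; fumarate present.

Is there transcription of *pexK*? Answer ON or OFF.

Shikimate is present, so KepH is inactive.
Required activator KepH is absent, so *gorQ* is not transcribed.
So GorQ is not produced.
Required activator GorQ is absent, so *vorY* is not transcribed.
So VorY is not produced.
Cu²⁺ is present, so KosX is active.
Fumarate is present, so ZorJ is inactive.
With repressor KosX bound, *elnV* is not transcribed.
So ElnV is not produced.
With no repressor bound, *mibZ* is transcribed.
So MibZ is produced and active.
No repressor is bound and MibZ is active, so *rudM* is transcribed.
So RudM is produced and active.
With repressor RudM bound, *kosH* is not transcribed.
So KosH is not produced.
Required activator KosH is absent, so *pexK* is not transcribed.

OFF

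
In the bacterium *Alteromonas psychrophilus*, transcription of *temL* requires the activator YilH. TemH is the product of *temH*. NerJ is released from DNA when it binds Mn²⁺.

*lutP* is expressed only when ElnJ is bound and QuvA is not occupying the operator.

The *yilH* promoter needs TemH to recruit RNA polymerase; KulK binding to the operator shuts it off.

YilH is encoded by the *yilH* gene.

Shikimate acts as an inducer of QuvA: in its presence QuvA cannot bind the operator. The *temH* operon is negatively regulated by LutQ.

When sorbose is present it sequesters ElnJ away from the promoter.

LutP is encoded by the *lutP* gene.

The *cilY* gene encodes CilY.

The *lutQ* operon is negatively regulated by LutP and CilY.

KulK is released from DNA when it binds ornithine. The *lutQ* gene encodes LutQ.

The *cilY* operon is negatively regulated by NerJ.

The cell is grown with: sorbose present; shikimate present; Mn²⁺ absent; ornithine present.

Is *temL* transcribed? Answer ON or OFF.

Shikimate is present, so QuvA is inactive.
Sorbose is present, so ElnJ is inactive.
Required activator ElnJ is absent, so *lutP* is not transcribed.
So LutP is not produced.
Mn²⁺ is absent, so NerJ is active.
With repressor NerJ bound, *cilY* is not transcribed.
So CilY is not produced.
With no repressor bound, *lutQ* is transcribed.
So LutQ is produced and active.
With repressor LutQ bound, *temH* is not transcribed.
So TemH is not produced.
Ornithine is present, so KulK is inactive.
Required activator TemH is absent, so *yilH* is not transcribed.
So YilH is not produced.
Required activator YilH is absent, so *temL* is not transcribed.

OFF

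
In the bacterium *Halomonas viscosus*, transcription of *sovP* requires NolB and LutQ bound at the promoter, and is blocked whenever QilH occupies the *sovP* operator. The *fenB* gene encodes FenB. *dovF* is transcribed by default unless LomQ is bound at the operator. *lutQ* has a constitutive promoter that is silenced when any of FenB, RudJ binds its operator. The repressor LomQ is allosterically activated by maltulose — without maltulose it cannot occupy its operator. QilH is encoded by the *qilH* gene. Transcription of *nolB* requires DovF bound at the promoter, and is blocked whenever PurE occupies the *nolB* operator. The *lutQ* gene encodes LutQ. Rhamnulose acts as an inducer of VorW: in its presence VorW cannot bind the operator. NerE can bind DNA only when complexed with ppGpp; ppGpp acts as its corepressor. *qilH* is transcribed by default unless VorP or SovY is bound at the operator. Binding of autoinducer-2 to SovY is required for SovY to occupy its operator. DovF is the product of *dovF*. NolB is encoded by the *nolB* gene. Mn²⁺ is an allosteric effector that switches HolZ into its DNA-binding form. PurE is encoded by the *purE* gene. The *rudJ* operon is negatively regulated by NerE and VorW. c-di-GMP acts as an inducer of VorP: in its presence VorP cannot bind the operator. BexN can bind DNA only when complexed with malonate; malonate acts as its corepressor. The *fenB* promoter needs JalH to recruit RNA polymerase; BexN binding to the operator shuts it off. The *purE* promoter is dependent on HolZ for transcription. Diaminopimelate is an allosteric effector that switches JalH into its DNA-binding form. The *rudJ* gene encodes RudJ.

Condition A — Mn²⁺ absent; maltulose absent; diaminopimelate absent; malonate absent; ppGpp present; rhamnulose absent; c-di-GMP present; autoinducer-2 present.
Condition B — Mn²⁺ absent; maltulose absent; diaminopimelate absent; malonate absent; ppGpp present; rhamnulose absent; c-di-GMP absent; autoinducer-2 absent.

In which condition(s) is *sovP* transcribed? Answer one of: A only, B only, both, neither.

Condition A:
Mn²⁺ is absent, so HolZ is inactive.
Required activator HolZ is absent, so *purE* is not transcribed.
So PurE is not produced.
Maltulose is absent, so LomQ is inactive.
With no repressor bound, *dovF* is transcribed.
So DovF is produced and active.
No repressor is bound and DovF is active, so *nolB* is transcribed.
So NolB is produced and active.
Diaminopimelate is absent, so JalH is inactive.
Malonate is absent, so BexN is inactive.
Required activator JalH is absent, so *fenB* is not transcribed.
So FenB is not produced.
ppGpp is present, so NerE is active.
Rhamnulose is absent, so VorW is active.
With repressor NerE bound, *rudJ* is not transcribed.
So RudJ is not produced.
With no repressor bound, *lutQ* is transcribed.
So LutQ is produced and active.
c-di-GMP is present, so VorP is inactive.
Autoinducer-2 is present, so SovY is active.
With repressor SovY bound, *qilH* is not transcribed.
So QilH is not produced.
No repressor is bound and NolB and LutQ are active, so *sovP* is transcribed.
→ *sovP* is ON in A.
Condition B:
Mn²⁺ is absent, so HolZ is inactive.
Required activator HolZ is absent, so *purE* is not transcribed.
So PurE is not produced.
Maltulose is absent, so LomQ is inactive.
With no repressor bound, *dovF* is transcribed.
So DovF is produced and active.
No repressor is bound and DovF is active, so *nolB* is transcribed.
So NolB is produced and active.
Diaminopimelate is absent, so JalH is inactive.
Malonate is absent, so BexN is inactive.
Required activator JalH is absent, so *fenB* is not transcribed.
So FenB is not produced.
ppGpp is present, so NerE is active.
Rhamnulose is absent, so VorW is active.
With repressor NerE bound, *rudJ* is not transcribed.
So RudJ is not produced.
With no repressor bound, *lutQ* is transcribed.
So LutQ is produced and active.
c-di-GMP is absent, so VorP is active.
Autoinducer-2 is absent, so SovY is inactive.
With repressor VorP bound, *qilH* is not transcribed.
So QilH is not produced.
No repressor is bound and NolB and LutQ are active, so *sovP* is transcribed.
→ *sovP* is ON in B.

both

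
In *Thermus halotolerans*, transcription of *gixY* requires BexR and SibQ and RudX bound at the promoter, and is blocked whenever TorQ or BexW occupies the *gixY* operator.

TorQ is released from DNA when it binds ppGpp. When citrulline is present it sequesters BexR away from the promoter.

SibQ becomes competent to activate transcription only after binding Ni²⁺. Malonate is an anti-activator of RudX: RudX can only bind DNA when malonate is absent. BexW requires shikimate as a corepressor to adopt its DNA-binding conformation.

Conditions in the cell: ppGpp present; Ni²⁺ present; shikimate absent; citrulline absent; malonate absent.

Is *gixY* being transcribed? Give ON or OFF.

ON

ppGpp is present, so TorQ is inactive.
Citrulline is absent, so BexR is active.
Ni²⁺ is present, so SibQ is active.
Shikimate is absent, so BexW is inactive.
Malonate is absent, so RudX is active.
No repressor is bound and BexR and SibQ and RudX are active, so *gixY* is transcribed.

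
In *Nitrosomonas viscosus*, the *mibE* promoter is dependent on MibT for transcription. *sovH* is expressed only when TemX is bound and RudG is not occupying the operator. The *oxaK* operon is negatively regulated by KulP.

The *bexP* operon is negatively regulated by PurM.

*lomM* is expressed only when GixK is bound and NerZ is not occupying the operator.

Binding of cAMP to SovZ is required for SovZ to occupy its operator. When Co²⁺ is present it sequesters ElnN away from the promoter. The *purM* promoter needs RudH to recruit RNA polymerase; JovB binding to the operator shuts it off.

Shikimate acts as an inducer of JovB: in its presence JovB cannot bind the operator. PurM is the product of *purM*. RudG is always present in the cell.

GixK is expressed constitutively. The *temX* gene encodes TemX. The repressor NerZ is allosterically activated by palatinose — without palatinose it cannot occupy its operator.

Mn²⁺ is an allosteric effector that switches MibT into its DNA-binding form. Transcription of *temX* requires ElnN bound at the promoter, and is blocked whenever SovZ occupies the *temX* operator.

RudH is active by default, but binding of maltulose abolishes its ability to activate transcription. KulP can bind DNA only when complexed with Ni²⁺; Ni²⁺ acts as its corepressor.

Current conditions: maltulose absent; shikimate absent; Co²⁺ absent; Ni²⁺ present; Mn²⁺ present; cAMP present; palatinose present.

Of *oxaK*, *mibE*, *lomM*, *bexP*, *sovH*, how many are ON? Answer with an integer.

2

Ni²⁺ is present, so KulP is active.
With repressor KulP bound, *oxaK* is not transcribed.
→ *oxaK* is OFF.
Mn²⁺ is present, so MibT is active.
No repressor is bound and MibT is active, so *mibE* is transcribed.
→ *mibE* is ON.
GixK is produced constitutively and is active.
Palatinose is present, so NerZ is active.
With repressor NerZ bound, *lomM* is not transcribed.
→ *lomM* is OFF.
Maltulose is absent, so RudH is active.
Shikimate is absent, so JovB is active.
With repressor JovB bound, *purM* is not transcribed.
So PurM is not produced.
With no repressor bound, *bexP* is transcribed.
→ *bexP* is ON.
RudG is produced constitutively and is active.
cAMP is present, so SovZ is active.
Co²⁺ is absent, so ElnN is active.
With repressor SovZ bound, *temX* is not transcribed.
So TemX is not produced.
With repressor RudG bound, *sovH* is not transcribed.
→ *sovH* is OFF.
2 of the 5 genes are transcribed.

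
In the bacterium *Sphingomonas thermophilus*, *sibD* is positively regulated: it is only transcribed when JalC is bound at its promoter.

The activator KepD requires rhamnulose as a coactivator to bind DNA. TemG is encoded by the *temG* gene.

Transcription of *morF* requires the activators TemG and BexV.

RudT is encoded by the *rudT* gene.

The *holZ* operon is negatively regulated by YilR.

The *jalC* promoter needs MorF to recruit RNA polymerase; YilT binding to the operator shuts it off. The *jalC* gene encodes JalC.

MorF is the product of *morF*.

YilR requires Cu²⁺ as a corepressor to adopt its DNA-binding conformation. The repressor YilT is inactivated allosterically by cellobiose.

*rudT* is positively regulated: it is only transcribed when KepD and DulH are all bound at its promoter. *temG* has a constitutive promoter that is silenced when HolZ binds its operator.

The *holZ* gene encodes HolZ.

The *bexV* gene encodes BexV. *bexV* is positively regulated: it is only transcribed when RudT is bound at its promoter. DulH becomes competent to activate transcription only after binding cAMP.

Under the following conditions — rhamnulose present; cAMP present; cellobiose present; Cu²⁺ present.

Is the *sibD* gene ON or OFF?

Cu²⁺ is present, so YilR is active.
With repressor YilR bound, *holZ* is not transcribed.
So HolZ is not produced.
With no repressor bound, *temG* is transcribed.
So TemG is produced and active.
Rhamnulose is present, so KepD is active.
cAMP is present, so DulH is active.
No repressor is bound and KepD and DulH are active, so *rudT* is transcribed.
So RudT is produced and active.
No repressor is bound and RudT is active, so *bexV* is transcribed.
So BexV is produced and active.
No repressor is bound and TemG and BexV are active, so *morF* is transcribed.
So MorF is produced and active.
Cellobiose is present, so YilT is inactive.
No repressor is bound and MorF is active, so *jalC* is transcribed.
So JalC is produced and active.
No repressor is bound and JalC is active, so *sibD* is transcribed.

ON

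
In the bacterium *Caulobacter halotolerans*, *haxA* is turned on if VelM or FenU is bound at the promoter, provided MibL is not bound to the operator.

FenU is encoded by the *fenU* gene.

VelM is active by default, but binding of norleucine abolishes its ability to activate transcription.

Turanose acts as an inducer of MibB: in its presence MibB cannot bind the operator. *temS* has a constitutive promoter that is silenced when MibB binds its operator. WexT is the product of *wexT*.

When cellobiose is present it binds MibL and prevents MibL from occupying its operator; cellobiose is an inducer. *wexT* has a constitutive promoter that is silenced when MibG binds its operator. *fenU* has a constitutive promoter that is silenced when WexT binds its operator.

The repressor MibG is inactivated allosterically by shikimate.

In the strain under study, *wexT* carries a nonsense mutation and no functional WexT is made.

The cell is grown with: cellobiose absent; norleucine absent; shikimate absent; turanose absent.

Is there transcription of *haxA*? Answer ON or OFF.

Norleucine is absent, so VelM is active.
WexT is non-functional in this strain, so it has no effect.
With no repressor bound, *fenU* is transcribed.
So FenU is produced and active.
Cellobiose is absent, so MibL is active.
With repressor MibL bound, *haxA* is not transcribed.

OFF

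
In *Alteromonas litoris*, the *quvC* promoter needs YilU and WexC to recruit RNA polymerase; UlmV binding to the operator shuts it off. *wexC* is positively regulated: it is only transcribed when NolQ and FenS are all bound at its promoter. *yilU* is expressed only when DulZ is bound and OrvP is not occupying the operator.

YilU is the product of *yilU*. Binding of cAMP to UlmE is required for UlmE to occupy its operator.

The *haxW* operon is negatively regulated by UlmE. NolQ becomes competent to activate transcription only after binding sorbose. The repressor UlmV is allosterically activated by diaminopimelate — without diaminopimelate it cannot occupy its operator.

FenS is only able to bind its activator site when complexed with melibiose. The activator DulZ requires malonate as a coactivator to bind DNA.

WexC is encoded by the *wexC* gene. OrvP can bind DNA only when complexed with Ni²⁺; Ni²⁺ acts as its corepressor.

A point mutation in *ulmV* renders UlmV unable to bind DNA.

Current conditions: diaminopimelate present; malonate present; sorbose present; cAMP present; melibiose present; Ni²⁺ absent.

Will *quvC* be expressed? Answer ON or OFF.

ON

UlmV is non-functional in this strain, so it has no effect.
Ni²⁺ is absent, so OrvP is inactive.
Malonate is present, so DulZ is active.
No repressor is bound and DulZ is active, so *yilU* is transcribed.
So YilU is produced and active.
Sorbose is present, so NolQ is active.
Melibiose is present, so FenS is active.
No repressor is bound and NolQ and FenS are active, so *wexC* is transcribed.
So WexC is produced and active.
No repressor is bound and YilU and WexC are active, so *quvC* is transcribed.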